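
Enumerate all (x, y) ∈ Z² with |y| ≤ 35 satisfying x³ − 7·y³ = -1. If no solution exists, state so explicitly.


The equation is x³ - 7y³ = -1. For fixed y, x³ = 7·y³ − 1, so a solution requires the RHS to be a perfect cube.
Strategy: iterate y from -35 to 35, compute RHS = 7·y³ − 1, and check whether it is a (positive or negative) perfect cube.
Check small values of y:
  y = 0: RHS = -1 = (-1)³ ⇒ x = -1 works.
  y = 1: RHS = 6 is not a perfect cube.
  y = -1: RHS = -8 = (-2)³ ⇒ x = -2 works.
  y = 2: RHS = 55 is not a perfect cube.
  y = -2: RHS = -57 is not a perfect cube.
  y = 3: RHS = 188 is not a perfect cube.
  y = -3: RHS = -190 is not a perfect cube.
Continuing the search up to |y| = 35 finds no further solutions beyond those listed.
Collected solutions: (-1, 0), (-2, -1).

Solutions (with |y| ≤ 35): (-1, 0), (-2, -1).


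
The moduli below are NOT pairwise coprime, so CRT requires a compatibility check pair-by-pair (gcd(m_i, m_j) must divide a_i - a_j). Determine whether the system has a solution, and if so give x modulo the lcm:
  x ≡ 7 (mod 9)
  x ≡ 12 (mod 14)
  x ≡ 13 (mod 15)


Moduli 9, 14, 15 are not pairwise coprime, so CRT works modulo lcm(m_i) when all pairwise compatibility conditions hold.
Pairwise compatibility: gcd(m_i, m_j) must divide a_i - a_j for every pair.
Merge one congruence at a time:
  Start: x ≡ 7 (mod 9).
  Combine with x ≡ 12 (mod 14): gcd(9, 14) = 1; 12 - 7 = 5, which IS divisible by 1, so compatible.
    Write x = 7 + 9·t and substitute into x ≡ 12 (mod 14): 9·t ≡ 12 − 7 = 5 (mod 14).
    The inverse of 9 mod 14 is 11 (since 9·11 = 99 = 7·14 + 1), so t ≡ 11·5 = 55 ≡ 13 (mod 14).
    Then x = 7 + 9·13 = 124, valid modulo lcm(9, 14) = 126: x ≡ 124 (mod 126).
  Combine with x ≡ 13 (mod 15): gcd(126, 15) = 3; 13 - 124 = -111, which IS divisible by 3, so compatible.
    Write x = 124 + 126·t and substitute into x ≡ 13 (mod 15): 126·t ≡ 13 − 124 = -111 (mod 15).
    Divide the congruence (and modulus) by g = 3: 42·t ≡ -37 (mod 5).
    Reduce coefficients mod 5: 2·t ≡ 3 (mod 5).
    The inverse of 2 mod 5 is 3 (since 2·3 = 6 = 1·5 + 1), so t ≡ 3·3 = 9 ≡ 4 (mod 5).
    Then x = 124 + 126·4 = 628, valid modulo lcm(126, 15) = 630: x ≡ 628 (mod 630).
Verify: 628 mod 9 = 7, 628 mod 14 = 12, 628 mod 15 = 13.

x ≡ 628 (mod 630).


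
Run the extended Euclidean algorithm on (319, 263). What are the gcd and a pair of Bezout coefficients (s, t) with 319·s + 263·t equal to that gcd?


Euclidean algorithm on (319, 263) — divide until remainder is 0:
  319 = 1 · 263 + 56
  263 = 4 · 56 + 39
  56 = 1 · 39 + 17
  39 = 2 · 17 + 5
  17 = 3 · 5 + 2
  5 = 2 · 2 + 1
  2 = 2 · 1 + 0
gcd(319, 263) = 1.
Track Bezout coefficients alongside the remainders: start with r₀ = 319 = a·1 + b·0 (s = 1, t = 0) and r₁ = 263 = a·0 + b·1 (s = 0, t = 1); each new remainder r_{k+1} = r_{k-1} − q_k·r_k inherits s_{k+1} = s_{k-1} − q_k·s_k, t_{k+1} = t_{k-1} − q_k·t_k, so r_k = a·s_k + b·t_k at every step:
  q = 1: r = 56, s = 1 − 1·0 = 1, t = 0 − 1·1 = -1  (check: 319·1 + 263·(-1) = 56)
  q = 4: r = 39, s = 0 − 4·1 = -4, t = 1 − 4·(-1) = 5  (check: 319·(-4) + 263·5 = 39)
  q = 1: r = 17, s = 1 − 1·(-4) = 5, t = -1 − 1·5 = -6  (check: 319·5 + 263·(-6) = 17)
  q = 2: r = 5, s = -4 − 2·5 = -14, t = 5 − 2·(-6) = 17  (check: 319·(-14) + 263·17 = 5)
  q = 3: r = 2, s = 5 − 3·(-14) = 47, t = -6 − 3·17 = -57  (check: 319·47 + 263·(-57) = 2)
  q = 2: r = 1, s = -14 − 2·47 = -108, t = 17 − 2·(-57) = 131  (check: 319·(-108) + 263·131 = 1)
The row with r = 1 (the gcd) gives the Bezout coefficients s = -108, t = 131.
Result: 319 · (-108) + 263 · (131) = 1.

gcd(319, 263) = 1; s = -108, t = 131 (check: 319·(-108) + 263·131 = 1).


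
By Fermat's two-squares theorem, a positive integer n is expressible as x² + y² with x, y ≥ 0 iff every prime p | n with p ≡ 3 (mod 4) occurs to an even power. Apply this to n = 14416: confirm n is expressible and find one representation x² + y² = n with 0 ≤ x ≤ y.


Step 1: Factor n = 14416 = 2^4 · 17 · 53.
Step 2: Check the mod-4 condition on each prime factor: 2 = 2 (special); 17 ≡ 1 (mod 4), exponent 1; 53 ≡ 1 (mod 4), exponent 1.
All primes ≡ 3 (mod 4) appear to even exponent (or don't appear), so by the two-squares theorem n IS expressible as a sum of two squares.
Step 3: Build a representation. Group n = k² · m with k = 4 and m = 17 · 53 = 901 (a product of primes ≡ 1 (mod 4)); a representation of m scales to one of n via (k·x)² + (k·y)² = k²(x² + y²). Each prime p ≡ 1 (mod 4) is itself a sum of two squares; find a² by testing p − a² for a perfect square:
  17: 17 − 1² = 16 = 4² ⇒ 17 = 1² + 4².
  53: 53 − 1² = 52, 53 − 2² = 49 = 7² ⇒ 53 = 2² + 7².
  Combine using the Brahmagupta–Fibonacci identity (a² + b²)(c² + d²) = (ac − bd)² + (ad + bc)² = (ac + bd)² + (ad − bc)²:
  17 · 53 = 901: from (1² + 4²)(2² + 7²), take (1·2 − 4·7, 1·7 + 4·2) = (2 − 28, 7 + 8) = (-26, 15); dropping signs (only squares matter) gives (26, 15); check 26² + 15² = 676 + 225 = 901 ✓.
  Scale by k = 4: (4·26, 4·15) = (104, 60).
Step 4: Order so x ≤ y and verify: 60² + 104² = 3600 + 10816 = 14416 = n. ✓

n = 14416 = 60² + 104² (one valid representation with x ≤ y).


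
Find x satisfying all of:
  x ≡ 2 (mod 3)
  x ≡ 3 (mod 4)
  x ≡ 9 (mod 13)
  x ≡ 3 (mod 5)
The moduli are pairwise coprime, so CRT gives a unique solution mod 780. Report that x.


Product of moduli M = 3 · 4 · 13 · 5 = 780.
Merge one congruence at a time:
  Start: x ≡ 2 (mod 3).
  Combine with x ≡ 3 (mod 4); new modulus lcm = 12.
    Write x = 2 + 3·t and substitute into x ≡ 3 (mod 4): 3·t ≡ 3 − 2 = 1 (mod 4).
    The inverse of 3 mod 4 is 3 (since 3·3 = 9 = 2·4 + 1), so t ≡ 3·1 = 3 ≡ 3 (mod 4).
    Then x = 2 + 3·3 = 11, valid modulo lcm(3, 4) = 12: x ≡ 11 (mod 12).
  Combine with x ≡ 9 (mod 13); new modulus lcm = 156.
    Write x = 11 + 12·t and substitute into x ≡ 9 (mod 13): 12·t ≡ 9 − 11 = -2 (mod 13).
    Reduce coefficients mod 13: 12·t ≡ 11 (mod 13).
    The inverse of 12 mod 13 is 12 (since 12·12 = 144 = 11·13 + 1), so t ≡ 12·11 = 132 ≡ 2 (mod 13).
    Then x = 11 + 12·2 = 35, valid modulo lcm(12, 13) = 156: x ≡ 35 (mod 156).
  Combine with x ≡ 3 (mod 5); new modulus lcm = 780.
    Write x = 35 + 156·t and substitute into x ≡ 3 (mod 5): 156·t ≡ 3 − 35 = -32 (mod 5).
    Reduce coefficients mod 5: 1·t ≡ 3 (mod 5).
    So t ≡ 3 (mod 5).
    Then x = 35 + 156·3 = 503, valid modulo lcm(156, 5) = 780: x ≡ 503 (mod 780).
Verify against each original: 503 mod 3 = 2, 503 mod 4 = 3, 503 mod 13 = 9, 503 mod 5 = 3.

x ≡ 503 (mod 780).


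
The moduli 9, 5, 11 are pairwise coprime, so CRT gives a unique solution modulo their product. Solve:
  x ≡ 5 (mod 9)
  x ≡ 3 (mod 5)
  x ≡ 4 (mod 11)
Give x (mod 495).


Moduli 9, 5, 11 are pairwise coprime; by CRT there is a unique solution modulo M = 9 · 5 · 11 = 495.
Solve pairwise, accumulating the modulus:
  Start with x ≡ 5 (mod 9).
  Combine with x ≡ 3 (mod 5): since gcd(9, 5) = 1, we get a unique residue mod 45.
    Write x = 5 + 9·t and substitute into x ≡ 3 (mod 5): 9·t ≡ 3 − 5 = -2 (mod 5).
    Reduce coefficients mod 5: 4·t ≡ 3 (mod 5).
    The inverse of 4 mod 5 is 4 (since 4·4 = 16 = 3·5 + 1), so t ≡ 4·3 = 12 ≡ 2 (mod 5).
    Then x = 5 + 9·2 = 23, valid modulo lcm(9, 5) = 45: x ≡ 23 (mod 45).
  Combine with x ≡ 4 (mod 11): since gcd(45, 11) = 1, we get a unique residue mod 495.
    Write x = 23 + 45·t and substitute into x ≡ 4 (mod 11): 45·t ≡ 4 − 23 = -19 (mod 11).
    Reduce coefficients mod 11: 1·t ≡ 3 (mod 11).
    So t ≡ 3 (mod 11).
    Then x = 23 + 45·3 = 158, valid modulo lcm(45, 11) = 495: x ≡ 158 (mod 495).
Verify: 158 mod 9 = 5 ✓, 158 mod 5 = 3 ✓, 158 mod 11 = 4 ✓.

x ≡ 158 (mod 495).


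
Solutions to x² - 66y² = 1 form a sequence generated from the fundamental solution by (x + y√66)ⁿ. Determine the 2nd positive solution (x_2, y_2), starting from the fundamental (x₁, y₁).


Step 1: Find the fundamental solution (x₁, y₁) of x² - 66y² = 1.
  Expand √66 as a continued fraction. a₀ = ⌊√66⌋ = 8; iterate m_{k+1} = d_k·a_k − m_k, d_{k+1} = (66 − m_{k+1}²)/d_k, a_{k+1} = ⌊(a₀ + m_{k+1})/d_{k+1}⌋ (starting m₀ = 0, d₀ = 1), with convergents p_k = a_k·p_{k-1} + p_{k-2}, q_k = a_k·q_{k-1} + q_{k-2} (p₋₁ = 1, q₋₁ = 0):
  k = 0: a₀ = 8; p₀/q₀ = 8/1; p₀² − 66·q₀² = 64 − 66 = -2.
  k = 1: m = 8, d = 2, a = ⌊(8 + 8)/2⌋ = 8; p/q = (8·8 + 1)/(8·1 + 0) = 65/8; p² − 66·q² = 4225 − 4224 = 1.
  The first convergent with p² − 66·q² = 1 gives the fundamental solution (x₁, y₁) = (65, 8).
Step 2: Apply the recurrence (x_{n+1}, y_{n+1}) = (x₁x_n + 66y₁y_n, x₁y_n + y₁x_n) repeatedly.
  From (x_1, y_1) = (65, 8): x_2 = 65·65 + 66·8·8 = 8449; y_2 = 65·8 + 8·65 = 1040.
Step 3: Verify x_2² - 66·y_2² = 71385601 - 71385600 = 1 (should be 1). ✓

(x_1, y_1) = (65, 8); (x_2, y_2) = (8449, 1040).


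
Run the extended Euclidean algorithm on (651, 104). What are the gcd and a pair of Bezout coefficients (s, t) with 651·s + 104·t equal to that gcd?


Euclidean algorithm on (651, 104) — divide until remainder is 0:
  651 = 6 · 104 + 27
  104 = 3 · 27 + 23
  27 = 1 · 23 + 4
  23 = 5 · 4 + 3
  4 = 1 · 3 + 1
  3 = 3 · 1 + 0
gcd(651, 104) = 1.
Track Bezout coefficients alongside the remainders: start with r₀ = 651 = a·1 + b·0 (s = 1, t = 0) and r₁ = 104 = a·0 + b·1 (s = 0, t = 1); each new remainder r_{k+1} = r_{k-1} − q_k·r_k inherits s_{k+1} = s_{k-1} − q_k·s_k, t_{k+1} = t_{k-1} − q_k·t_k, so r_k = a·s_k + b·t_k at every step:
  q = 6: r = 27, s = 1 − 6·0 = 1, t = 0 − 6·1 = -6  (check: 651·1 + 104·(-6) = 27)
  q = 3: r = 23, s = 0 − 3·1 = -3, t = 1 − 3·(-6) = 19  (check: 651·(-3) + 104·19 = 23)
  q = 1: r = 4, s = 1 − 1·(-3) = 4, t = -6 − 1·19 = -25  (check: 651·4 + 104·(-25) = 4)
  q = 5: r = 3, s = -3 − 5·4 = -23, t = 19 − 5·(-25) = 144  (check: 651·(-23) + 104·144 = 3)
  q = 1: r = 1, s = 4 − 1·(-23) = 27, t = -25 − 1·144 = -169  (check: 651·27 + 104·(-169) = 1)
The row with r = 1 (the gcd) gives the Bezout coefficients s = 27, t = -169.
Result: 651 · (27) + 104 · (-169) = 1.

gcd(651, 104) = 1; s = 27, t = -169 (check: 651·27 + 104·(-169) = 1).


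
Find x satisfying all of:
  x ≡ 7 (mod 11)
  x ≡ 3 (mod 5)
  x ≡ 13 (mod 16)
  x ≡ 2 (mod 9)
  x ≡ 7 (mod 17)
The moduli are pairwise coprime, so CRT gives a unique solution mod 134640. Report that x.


Product of moduli M = 11 · 5 · 16 · 9 · 17 = 134640.
Merge one congruence at a time:
  Start: x ≡ 7 (mod 11).
  Combine with x ≡ 3 (mod 5); new modulus lcm = 55.
    Write x = 7 + 11·t and substitute into x ≡ 3 (mod 5): 11·t ≡ 3 − 7 = -4 (mod 5).
    Reduce coefficients mod 5: 1·t ≡ 1 (mod 5).
    So t ≡ 1 (mod 5).
    Then x = 7 + 11·1 = 18, valid modulo lcm(11, 5) = 55: x ≡ 18 (mod 55).
  Combine with x ≡ 13 (mod 16); new modulus lcm = 880.
    Write x = 18 + 55·t and substitute into x ≡ 13 (mod 16): 55·t ≡ 13 − 18 = -5 (mod 16).
    Reduce coefficients mod 16: 7·t ≡ 11 (mod 16).
    The inverse of 7 mod 16 is 7 (since 7·7 = 49 = 3·16 + 1), so t ≡ 7·11 = 77 ≡ 13 (mod 16).
    Then x = 18 + 55·13 = 733, valid modulo lcm(55, 16) = 880: x ≡ 733 (mod 880).
  Combine with x ≡ 2 (mod 9); new modulus lcm = 7920.
    Write x = 733 + 880·t and substitute into x ≡ 2 (mod 9): 880·t ≡ 2 − 733 = -731 (mod 9).
    Reduce coefficients mod 9: 7·t ≡ 7 (mod 9).
    The inverse of 7 mod 9 is 4 (since 7·4 = 28 = 3·9 + 1), so t ≡ 4·7 = 28 ≡ 1 (mod 9).
    Then x = 733 + 880·1 = 1613, valid modulo lcm(880, 9) = 7920: x ≡ 1613 (mod 7920).
  Combine with x ≡ 7 (mod 17); new modulus lcm = 134640.
    Write x = 1613 + 7920·t and substitute into x ≡ 7 (mod 17): 7920·t ≡ 7 − 1613 = -1606 (mod 17).
    Reduce coefficients mod 17: 15·t ≡ 9 (mod 17).
    The inverse of 15 mod 17 is 8 (since 15·8 = 120 = 7·17 + 1), so t ≡ 8·9 = 72 ≡ 4 (mod 17).
    Then x = 1613 + 7920·4 = 33293, valid modulo lcm(7920, 17) = 134640: x ≡ 33293 (mod 134640).
Verify against each original: 33293 mod 11 = 7, 33293 mod 5 = 3, 33293 mod 16 = 13, 33293 mod 9 = 2, 33293 mod 17 = 7.

x ≡ 33293 (mod 134640).


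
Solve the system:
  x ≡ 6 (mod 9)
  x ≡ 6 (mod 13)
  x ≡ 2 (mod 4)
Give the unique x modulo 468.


Moduli 9, 13, 4 are pairwise coprime; by CRT there is a unique solution modulo M = 9 · 13 · 4 = 468.
Solve pairwise, accumulating the modulus:
  Start with x ≡ 6 (mod 9).
  Combine with x ≡ 6 (mod 13): since gcd(9, 13) = 1, we get a unique residue mod 117.
    Write x = 6 + 9·t and substitute into x ≡ 6 (mod 13): 9·t ≡ 6 − 6 = 0 (mod 13).
    The inverse of 9 mod 13 is 3 (since 9·3 = 27 = 2·13 + 1), so t ≡ 3·0 = 0 ≡ 0 (mod 13).
    Then x = 6 + 9·0 = 6, valid modulo lcm(9, 13) = 117: x ≡ 6 (mod 117).
  Combine with x ≡ 2 (mod 4): since gcd(117, 4) = 1, we get a unique residue mod 468.
    Write x = 6 + 117·t and substitute into x ≡ 2 (mod 4): 117·t ≡ 2 − 6 = -4 (mod 4).
    Reduce coefficients mod 4: 1·t ≡ 0 (mod 4).
    So t ≡ 0 (mod 4).
    Then x = 6 + 117·0 = 6, valid modulo lcm(117, 4) = 468: x ≡ 6 (mod 468).
Verify: 6 mod 9 = 6 ✓, 6 mod 13 = 6 ✓, 6 mod 4 = 2 ✓.

x ≡ 6 (mod 468).


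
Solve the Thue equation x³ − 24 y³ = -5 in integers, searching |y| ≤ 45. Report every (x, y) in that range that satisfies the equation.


The equation is x³ - 24y³ = -5. For fixed y, x³ = 24·y³ − 5, so a solution requires the RHS to be a perfect cube.
Strategy: iterate y from -45 to 45, compute RHS = 24·y³ − 5, and check whether it is a (positive or negative) perfect cube.
Check small values of y:
  y = 0: RHS = -5 is not a perfect cube.
  y = 1: RHS = 19 is not a perfect cube.
  y = -1: RHS = -29 is not a perfect cube.
  y = 2: RHS = 187 is not a perfect cube.
  y = -2: RHS = -197 is not a perfect cube.
  y = 3: RHS = 643 is not a perfect cube.
  y = -3: RHS = -653 is not a perfect cube.
Continuing the search up to |y| = 45 finds no solutions either.
No (x, y) in the scanned range satisfies the equation.

No integer solutions with |y| ≤ 45.


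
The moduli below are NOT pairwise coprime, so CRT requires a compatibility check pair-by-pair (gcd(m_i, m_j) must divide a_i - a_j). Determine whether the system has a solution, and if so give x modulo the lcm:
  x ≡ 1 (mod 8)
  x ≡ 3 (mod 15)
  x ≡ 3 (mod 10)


Moduli 8, 15, 10 are not pairwise coprime, so CRT works modulo lcm(m_i) when all pairwise compatibility conditions hold.
Pairwise compatibility: gcd(m_i, m_j) must divide a_i - a_j for every pair.
Merge one congruence at a time:
  Start: x ≡ 1 (mod 8).
  Combine with x ≡ 3 (mod 15): gcd(8, 15) = 1; 3 - 1 = 2, which IS divisible by 1, so compatible.
    Write x = 1 + 8·t and substitute into x ≡ 3 (mod 15): 8·t ≡ 3 − 1 = 2 (mod 15).
    The inverse of 8 mod 15 is 2 (since 8·2 = 16 = 1·15 + 1), so t ≡ 2·2 = 4 ≡ 4 (mod 15).
    Then x = 1 + 8·4 = 33, valid modulo lcm(8, 15) = 120: x ≡ 33 (mod 120).
  Combine with x ≡ 3 (mod 10): gcd(120, 10) = 10; 3 - 33 = -30, which IS divisible by 10, so compatible.
    Write x = 33 + 120·t and substitute into x ≡ 3 (mod 10): 120·t ≡ 3 − 33 = -30 (mod 10).
    Divide the congruence (and modulus) by g = 10: 12·t ≡ -3 (mod 1).
    Modulo 1 every t works; take t = 0.
    Then x = 33 + 120·0 = 33, valid modulo lcm(120, 10) = 120: x ≡ 33 (mod 120).
Verify: 33 mod 8 = 1, 33 mod 15 = 3, 33 mod 10 = 3.

x ≡ 33 (mod 120).


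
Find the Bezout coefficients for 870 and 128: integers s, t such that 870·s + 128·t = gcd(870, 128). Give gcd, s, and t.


Euclidean algorithm on (870, 128) — divide until remainder is 0:
  870 = 6 · 128 + 102
  128 = 1 · 102 + 26
  102 = 3 · 26 + 24
  26 = 1 · 24 + 2
  24 = 12 · 2 + 0
gcd(870, 128) = 2.
Track Bezout coefficients alongside the remainders: start with r₀ = 870 = a·1 + b·0 (s = 1, t = 0) and r₁ = 128 = a·0 + b·1 (s = 0, t = 1); each new remainder r_{k+1} = r_{k-1} − q_k·r_k inherits s_{k+1} = s_{k-1} − q_k·s_k, t_{k+1} = t_{k-1} − q_k·t_k, so r_k = a·s_k + b·t_k at every step:
  q = 6: r = 102, s = 1 − 6·0 = 1, t = 0 − 6·1 = -6  (check: 870·1 + 128·(-6) = 102)
  q = 1: r = 26, s = 0 − 1·1 = -1, t = 1 − 1·(-6) = 7  (check: 870·(-1) + 128·7 = 26)
  q = 3: r = 24, s = 1 − 3·(-1) = 4, t = -6 − 3·7 = -27  (check: 870·4 + 128·(-27) = 24)
  q = 1: r = 2, s = -1 − 1·4 = -5, t = 7 − 1·(-27) = 34  (check: 870·(-5) + 128·34 = 2)
The row with r = 2 (the gcd) gives the Bezout coefficients s = -5, t = 34.
Result: 870 · (-5) + 128 · (34) = 2.

gcd(870, 128) = 2; s = -5, t = 34 (check: 870·(-5) + 128·34 = 2).


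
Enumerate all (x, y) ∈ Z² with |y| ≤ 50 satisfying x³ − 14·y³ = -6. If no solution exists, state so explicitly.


The equation is x³ - 14y³ = -6. For fixed y, x³ = 14·y³ − 6, so a solution requires the RHS to be a perfect cube.
Strategy: iterate y from -50 to 50, compute RHS = 14·y³ − 6, and check whether it is a (positive or negative) perfect cube.
Check small values of y:
  y = 0: RHS = -6 is not a perfect cube.
  y = 1: RHS = 8 = (2)³ ⇒ x = 2 works.
  y = -1: RHS = -20 is not a perfect cube.
  y = 2: RHS = 106 is not a perfect cube.
  y = -2: RHS = -118 is not a perfect cube.
  y = 3: RHS = 372 is not a perfect cube.
  y = -3: RHS = -384 is not a perfect cube.
Continuing the search up to |y| = 50 finds no further solutions beyond those listed.
Collected solutions: (2, 1).

Solutions (with |y| ≤ 50): (2, 1).


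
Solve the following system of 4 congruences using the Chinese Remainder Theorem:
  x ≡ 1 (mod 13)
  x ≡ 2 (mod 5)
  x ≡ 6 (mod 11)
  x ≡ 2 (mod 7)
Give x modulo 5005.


Product of moduli M = 13 · 5 · 11 · 7 = 5005.
Merge one congruence at a time:
  Start: x ≡ 1 (mod 13).
  Combine with x ≡ 2 (mod 5); new modulus lcm = 65.
    Write x = 1 + 13·t and substitute into x ≡ 2 (mod 5): 13·t ≡ 2 − 1 = 1 (mod 5).
    Reduce coefficients mod 5: 3·t ≡ 1 (mod 5).
    The inverse of 3 mod 5 is 2 (since 3·2 = 6 = 1·5 + 1), so t ≡ 2·1 = 2 ≡ 2 (mod 5).
    Then x = 1 + 13·2 = 27, valid modulo lcm(13, 5) = 65: x ≡ 27 (mod 65).
  Combine with x ≡ 6 (mod 11); new modulus lcm = 715.
    Write x = 27 + 65·t and substitute into x ≡ 6 (mod 11): 65·t ≡ 6 − 27 = -21 (mod 11).
    Reduce coefficients mod 11: 10·t ≡ 1 (mod 11).
    The inverse of 10 mod 11 is 10 (since 10·10 = 100 = 9·11 + 1), so t ≡ 10·1 = 10 ≡ 10 (mod 11).
    Then x = 27 + 65·10 = 677, valid modulo lcm(65, 11) = 715: x ≡ 677 (mod 715).
  Combine with x ≡ 2 (mod 7); new modulus lcm = 5005.
    Write x = 677 + 715·t and substitute into x ≡ 2 (mod 7): 715·t ≡ 2 − 677 = -675 (mod 7).
    Reduce coefficients mod 7: 1·t ≡ 4 (mod 7).
    So t ≡ 4 (mod 7).
    Then x = 677 + 715·4 = 3537, valid modulo lcm(715, 7) = 5005: x ≡ 3537 (mod 5005).
Verify against each original: 3537 mod 13 = 1, 3537 mod 5 = 2, 3537 mod 11 = 6, 3537 mod 7 = 2.

x ≡ 3537 (mod 5005).


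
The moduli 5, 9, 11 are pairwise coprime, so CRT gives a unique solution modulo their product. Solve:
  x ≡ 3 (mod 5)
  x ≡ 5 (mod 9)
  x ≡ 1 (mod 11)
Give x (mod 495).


Moduli 5, 9, 11 are pairwise coprime; by CRT there is a unique solution modulo M = 5 · 9 · 11 = 495.
Solve pairwise, accumulating the modulus:
  Start with x ≡ 3 (mod 5).
  Combine with x ≡ 5 (mod 9): since gcd(5, 9) = 1, we get a unique residue mod 45.
    Write x = 3 + 5·t and substitute into x ≡ 5 (mod 9): 5·t ≡ 5 − 3 = 2 (mod 9).
    The inverse of 5 mod 9 is 2 (since 5·2 = 10 = 1·9 + 1), so t ≡ 2·2 = 4 ≡ 4 (mod 9).
    Then x = 3 + 5·4 = 23, valid modulo lcm(5, 9) = 45: x ≡ 23 (mod 45).
  Combine with x ≡ 1 (mod 11): since gcd(45, 11) = 1, we get a unique residue mod 495.
    Write x = 23 + 45·t and substitute into x ≡ 1 (mod 11): 45·t ≡ 1 − 23 = -22 (mod 11).
    Reduce coefficients mod 11: 1·t ≡ 0 (mod 11).
    So t ≡ 0 (mod 11).
    Then x = 23 + 45·0 = 23, valid modulo lcm(45, 11) = 495: x ≡ 23 (mod 495).
Verify: 23 mod 5 = 3 ✓, 23 mod 9 = 5 ✓, 23 mod 11 = 1 ✓.

x ≡ 23 (mod 495).


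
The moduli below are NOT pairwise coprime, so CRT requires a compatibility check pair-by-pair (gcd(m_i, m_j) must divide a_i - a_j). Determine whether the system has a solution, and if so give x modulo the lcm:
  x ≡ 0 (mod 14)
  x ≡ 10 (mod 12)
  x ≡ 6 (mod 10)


Moduli 14, 12, 10 are not pairwise coprime, so CRT works modulo lcm(m_i) when all pairwise compatibility conditions hold.
Pairwise compatibility: gcd(m_i, m_j) must divide a_i - a_j for every pair.
Merge one congruence at a time:
  Start: x ≡ 0 (mod 14).
  Combine with x ≡ 10 (mod 12): gcd(14, 12) = 2; 10 - 0 = 10, which IS divisible by 2, so compatible.
    Write x = 0 + 14·t and substitute into x ≡ 10 (mod 12): 14·t ≡ 10 − 0 = 10 (mod 12).
    Divide the congruence (and modulus) by g = 2: 7·t ≡ 5 (mod 6).
    Reduce coefficients mod 6: 1·t ≡ 5 (mod 6).
    So t ≡ 5 (mod 6).
    Then x = 0 + 14·5 = 70, valid modulo lcm(14, 12) = 84: x ≡ 70 (mod 84).
  Combine with x ≡ 6 (mod 10): gcd(84, 10) = 2; 6 - 70 = -64, which IS divisible by 2, so compatible.
    Write x = 70 + 84·t and substitute into x ≡ 6 (mod 10): 84·t ≡ 6 − 70 = -64 (mod 10).
    Divide the congruence (and modulus) by g = 2: 42·t ≡ -32 (mod 5).
    Reduce coefficients mod 5: 2·t ≡ 3 (mod 5).
    The inverse of 2 mod 5 is 3 (since 2·3 = 6 = 1·5 + 1), so t ≡ 3·3 = 9 ≡ 4 (mod 5).
    Then x = 70 + 84·4 = 406, valid modulo lcm(84, 10) = 420: x ≡ 406 (mod 420).
Verify: 406 mod 14 = 0, 406 mod 12 = 10, 406 mod 10 = 6.

x ≡ 406 (mod 420).


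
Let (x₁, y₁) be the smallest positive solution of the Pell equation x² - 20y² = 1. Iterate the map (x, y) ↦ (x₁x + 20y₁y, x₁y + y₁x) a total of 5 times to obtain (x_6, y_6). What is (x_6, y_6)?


Step 1: Find the fundamental solution (x₁, y₁) of x² - 20y² = 1.
  Expand √20 as a continued fraction. a₀ = ⌊√20⌋ = 4; iterate m_{k+1} = d_k·a_k − m_k, d_{k+1} = (20 − m_{k+1}²)/d_k, a_{k+1} = ⌊(a₀ + m_{k+1})/d_{k+1}⌋ (starting m₀ = 0, d₀ = 1), with convergents p_k = a_k·p_{k-1} + p_{k-2}, q_k = a_k·q_{k-1} + q_{k-2} (p₋₁ = 1, q₋₁ = 0):
  k = 0: a₀ = 4; p₀/q₀ = 4/1; p₀² − 20·q₀² = 16 − 20 = -4.
  k = 1: m = 4, d = 4, a = ⌊(4 + 4)/4⌋ = 2; p/q = (2·4 + 1)/(2·1 + 0) = 9/2; p² − 20·q² = 81 − 80 = 1.
  The first convergent with p² − 20·q² = 1 gives the fundamental solution (x₁, y₁) = (9, 2).
Step 2: Apply the recurrence (x_{n+1}, y_{n+1}) = (x₁x_n + 20y₁y_n, x₁y_n + y₁x_n) repeatedly.
  From (x_1, y_1) = (9, 2): x_2 = 9·9 + 20·2·2 = 161; y_2 = 9·2 + 2·9 = 36.
  From (x_2, y_2) = (161, 36): x_3 = 9·161 + 20·2·36 = 2889; y_3 = 9·36 + 2·161 = 646.
  From (x_3, y_3) = (2889, 646): x_4 = 9·2889 + 20·2·646 = 51841; y_4 = 9·646 + 2·2889 = 11592.
  From (x_4, y_4) = (51841, 11592): x_5 = 9·51841 + 20·2·11592 = 930249; y_5 = 9·11592 + 2·51841 = 208010.
  From (x_5, y_5) = (930249, 208010): x_6 = 9·930249 + 20·2·208010 = 16692641; y_6 = 9·208010 + 2·930249 = 3732588.
Step 3: Verify x_6² - 20·y_6² = 278644263554881 - 278644263554880 = 1 (should be 1). ✓

(x_1, y_1) = (9, 2); (x_6, y_6) = (16692641, 3732588).


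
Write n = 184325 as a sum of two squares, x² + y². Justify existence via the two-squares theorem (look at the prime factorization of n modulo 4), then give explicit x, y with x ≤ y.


Step 1: Factor n = 184325 = 5^2 · 73 · 101.
Step 2: Check the mod-4 condition on each prime factor: 5 ≡ 1 (mod 4), exponent 2; 73 ≡ 1 (mod 4), exponent 1; 101 ≡ 1 (mod 4), exponent 1.
All primes ≡ 3 (mod 4) appear to even exponent (or don't appear), so by the two-squares theorem n IS expressible as a sum of two squares.
Step 3: Build a representation. Group n = k² · m with k = 5 and m = 73 · 101 = 7373 (a product of primes ≡ 1 (mod 4)); a representation of m scales to one of n via (k·x)² + (k·y)² = k²(x² + y²). Each prime p ≡ 1 (mod 4) is itself a sum of two squares; find a² by testing p − a² for a perfect square:
  73: 73 − 1² = 72, 73 − 2² = 69, 73 − 3² = 64 = 8² ⇒ 73 = 3² + 8².
  101: 101 − 1² = 100 = 10² ⇒ 101 = 1² + 10².
  Combine using the Brahmagupta–Fibonacci identity (a² + b²)(c² + d²) = (ac − bd)² + (ad + bc)² = (ac + bd)² + (ad − bc)²:
  73 · 101 = 7373: from (3² + 8²)(1² + 10²), take (3·1 − 8·10, 3·10 + 8·1) = (3 − 80, 30 + 8) = (-77, 38); dropping signs (only squares matter) gives (77, 38); check 77² + 38² = 5929 + 1444 = 7373 ✓.
  Scale by k = 5: (5·77, 5·38) = (385, 190).
Step 4: Order so x ≤ y and verify: 190² + 385² = 36100 + 148225 = 184325 = n. ✓

n = 184325 = 190² + 385² (one valid representation with x ≤ y).


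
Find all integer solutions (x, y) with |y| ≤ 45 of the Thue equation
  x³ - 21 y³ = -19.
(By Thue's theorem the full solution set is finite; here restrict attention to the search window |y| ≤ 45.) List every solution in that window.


The equation is x³ - 21y³ = -19. For fixed y, x³ = 21·y³ − 19, so a solution requires the RHS to be a perfect cube.
Strategy: iterate y from -45 to 45, compute RHS = 21·y³ − 19, and check whether it is a (positive or negative) perfect cube.
Check small values of y:
  y = 0: RHS = -19 is not a perfect cube.
  y = 1: RHS = 2 is not a perfect cube.
  y = -1: RHS = -40 is not a perfect cube.
  y = 2: RHS = 149 is not a perfect cube.
  y = -2: RHS = -187 is not a perfect cube.
  y = 3: RHS = 548 is not a perfect cube.
  y = -3: RHS = -586 is not a perfect cube.
Continuing the search up to |y| = 45 finds no solutions either.
No (x, y) in the scanned range satisfies the equation.

No integer solutions with |y| ≤ 45.


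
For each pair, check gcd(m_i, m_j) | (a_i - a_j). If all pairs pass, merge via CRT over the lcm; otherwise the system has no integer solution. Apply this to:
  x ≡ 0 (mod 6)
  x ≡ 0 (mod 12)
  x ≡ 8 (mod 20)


Moduli 6, 12, 20 are not pairwise coprime, so CRT works modulo lcm(m_i) when all pairwise compatibility conditions hold.
Pairwise compatibility: gcd(m_i, m_j) must divide a_i - a_j for every pair.
Merge one congruence at a time:
  Start: x ≡ 0 (mod 6).
  Combine with x ≡ 0 (mod 12): gcd(6, 12) = 6; 0 - 0 = 0, which IS divisible by 6, so compatible.
    Write x = 0 + 6·t and substitute into x ≡ 0 (mod 12): 6·t ≡ 0 − 0 = 0 (mod 12).
    Divide the congruence (and modulus) by g = 6: 1·t ≡ 0 (mod 2).
    So t ≡ 0 (mod 2).
    Then x = 0 + 6·0 = 0, valid modulo lcm(6, 12) = 12: x ≡ 0 (mod 12).
  Combine with x ≡ 8 (mod 20): gcd(12, 20) = 4; 8 - 0 = 8, which IS divisible by 4, so compatible.
    Write x = 0 + 12·t and substitute into x ≡ 8 (mod 20): 12·t ≡ 8 − 0 = 8 (mod 20).
    Divide the congruence (and modulus) by g = 4: 3·t ≡ 2 (mod 5).
    The inverse of 3 mod 5 is 2 (since 3·2 = 6 = 1·5 + 1), so t ≡ 2·2 = 4 ≡ 4 (mod 5).
    Then x = 0 + 12·4 = 48, valid modulo lcm(12, 20) = 60: x ≡ 48 (mod 60).
Verify: 48 mod 6 = 0, 48 mod 12 = 0, 48 mod 20 = 8.

x ≡ 48 (mod 60).


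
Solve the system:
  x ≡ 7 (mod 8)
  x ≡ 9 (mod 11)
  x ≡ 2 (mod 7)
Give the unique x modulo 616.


Moduli 8, 11, 7 are pairwise coprime; by CRT there is a unique solution modulo M = 8 · 11 · 7 = 616.
Solve pairwise, accumulating the modulus:
  Start with x ≡ 7 (mod 8).
  Combine with x ≡ 9 (mod 11): since gcd(8, 11) = 1, we get a unique residue mod 88.
    Write x = 7 + 8·t and substitute into x ≡ 9 (mod 11): 8·t ≡ 9 − 7 = 2 (mod 11).
    The inverse of 8 mod 11 is 7 (since 8·7 = 56 = 5·11 + 1), so t ≡ 7·2 = 14 ≡ 3 (mod 11).
    Then x = 7 + 8·3 = 31, valid modulo lcm(8, 11) = 88: x ≡ 31 (mod 88).
  Combine with x ≡ 2 (mod 7): since gcd(88, 7) = 1, we get a unique residue mod 616.
    Write x = 31 + 88·t and substitute into x ≡ 2 (mod 7): 88·t ≡ 2 − 31 = -29 (mod 7).
    Reduce coefficients mod 7: 4·t ≡ 6 (mod 7).
    The inverse of 4 mod 7 is 2 (since 4·2 = 8 = 1·7 + 1), so t ≡ 2·6 = 12 ≡ 5 (mod 7).
    Then x = 31 + 88·5 = 471, valid modulo lcm(88, 7) = 616: x ≡ 471 (mod 616).
Verify: 471 mod 8 = 7 ✓, 471 mod 11 = 9 ✓, 471 mod 7 = 2 ✓.

x ≡ 471 (mod 616).


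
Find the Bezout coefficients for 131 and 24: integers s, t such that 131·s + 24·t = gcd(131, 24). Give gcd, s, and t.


Euclidean algorithm on (131, 24) — divide until remainder is 0:
  131 = 5 · 24 + 11
  24 = 2 · 11 + 2
  11 = 5 · 2 + 1
  2 = 2 · 1 + 0
gcd(131, 24) = 1.
Track Bezout coefficients alongside the remainders: start with r₀ = 131 = a·1 + b·0 (s = 1, t = 0) and r₁ = 24 = a·0 + b·1 (s = 0, t = 1); each new remainder r_{k+1} = r_{k-1} − q_k·r_k inherits s_{k+1} = s_{k-1} − q_k·s_k, t_{k+1} = t_{k-1} − q_k·t_k, so r_k = a·s_k + b·t_k at every step:
  q = 5: r = 11, s = 1 − 5·0 = 1, t = 0 − 5·1 = -5  (check: 131·1 + 24·(-5) = 11)
  q = 2: r = 2, s = 0 − 2·1 = -2, t = 1 − 2·(-5) = 11  (check: 131·(-2) + 24·11 = 2)
  q = 5: r = 1, s = 1 − 5·(-2) = 11, t = -5 − 5·11 = -60  (check: 131·11 + 24·(-60) = 1)
The row with r = 1 (the gcd) gives the Bezout coefficients s = 11, t = -60.
Result: 131 · (11) + 24 · (-60) = 1.

gcd(131, 24) = 1; s = 11, t = -60 (check: 131·11 + 24·(-60) = 1).


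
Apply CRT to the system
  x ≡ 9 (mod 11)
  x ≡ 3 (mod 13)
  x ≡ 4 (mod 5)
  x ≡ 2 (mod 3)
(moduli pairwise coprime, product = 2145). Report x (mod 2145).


Product of moduli M = 11 · 13 · 5 · 3 = 2145.
Merge one congruence at a time:
  Start: x ≡ 9 (mod 11).
  Combine with x ≡ 3 (mod 13); new modulus lcm = 143.
    Write x = 9 + 11·t and substitute into x ≡ 3 (mod 13): 11·t ≡ 3 − 9 = -6 (mod 13).
    Reduce coefficients mod 13: 11·t ≡ 7 (mod 13).
    The inverse of 11 mod 13 is 6 (since 11·6 = 66 = 5·13 + 1), so t ≡ 6·7 = 42 ≡ 3 (mod 13).
    Then x = 9 + 11·3 = 42, valid modulo lcm(11, 13) = 143: x ≡ 42 (mod 143).
  Combine with x ≡ 4 (mod 5); new modulus lcm = 715.
    Write x = 42 + 143·t and substitute into x ≡ 4 (mod 5): 143·t ≡ 4 − 42 = -38 (mod 5).
    Reduce coefficients mod 5: 3·t ≡ 2 (mod 5).
    The inverse of 3 mod 5 is 2 (since 3·2 = 6 = 1·5 + 1), so t ≡ 2·2 = 4 ≡ 4 (mod 5).
    Then x = 42 + 143·4 = 614, valid modulo lcm(143, 5) = 715: x ≡ 614 (mod 715).
  Combine with x ≡ 2 (mod 3); new modulus lcm = 2145.
    Write x = 614 + 715·t and substitute into x ≡ 2 (mod 3): 715·t ≡ 2 − 614 = -612 (mod 3).
    Reduce coefficients mod 3: 1·t ≡ 0 (mod 3).
    So t ≡ 0 (mod 3).
    Then x = 614 + 715·0 = 614, valid modulo lcm(715, 3) = 2145: x ≡ 614 (mod 2145).
Verify against each original: 614 mod 11 = 9, 614 mod 13 = 3, 614 mod 5 = 4, 614 mod 3 = 2.

x ≡ 614 (mod 2145).


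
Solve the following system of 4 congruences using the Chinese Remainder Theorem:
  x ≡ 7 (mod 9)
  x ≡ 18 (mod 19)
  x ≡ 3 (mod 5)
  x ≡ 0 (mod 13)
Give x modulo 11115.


Product of moduli M = 9 · 19 · 5 · 13 = 11115.
Merge one congruence at a time:
  Start: x ≡ 7 (mod 9).
  Combine with x ≡ 18 (mod 19); new modulus lcm = 171.
    Write x = 7 + 9·t and substitute into x ≡ 18 (mod 19): 9·t ≡ 18 − 7 = 11 (mod 19).
    The inverse of 9 mod 19 is 17 (since 9·17 = 153 = 8·19 + 1), so t ≡ 17·11 = 187 ≡ 16 (mod 19).
    Then x = 7 + 9·16 = 151, valid modulo lcm(9, 19) = 171: x ≡ 151 (mod 171).
  Combine with x ≡ 3 (mod 5); new modulus lcm = 855.
    Write x = 151 + 171·t and substitute into x ≡ 3 (mod 5): 171·t ≡ 3 − 151 = -148 (mod 5).
    Reduce coefficients mod 5: 1·t ≡ 2 (mod 5).
    So t ≡ 2 (mod 5).
    Then x = 151 + 171·2 = 493, valid modulo lcm(171, 5) = 855: x ≡ 493 (mod 855).
  Combine with x ≡ 0 (mod 13); new modulus lcm = 11115.
    Write x = 493 + 855·t and substitute into x ≡ 0 (mod 13): 855·t ≡ 0 − 493 = -493 (mod 13).
    Reduce coefficients mod 13: 10·t ≡ 1 (mod 13).
    The inverse of 10 mod 13 is 4 (since 10·4 = 40 = 3·13 + 1), so t ≡ 4·1 = 4 ≡ 4 (mod 13).
    Then x = 493 + 855·4 = 3913, valid modulo lcm(855, 13) = 11115: x ≡ 3913 (mod 11115).
Verify against each original: 3913 mod 9 = 7, 3913 mod 19 = 18, 3913 mod 5 = 3, 3913 mod 13 = 0.

x ≡ 3913 (mod 11115).


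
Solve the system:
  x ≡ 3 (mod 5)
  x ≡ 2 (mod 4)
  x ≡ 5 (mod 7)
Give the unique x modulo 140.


Moduli 5, 4, 7 are pairwise coprime; by CRT there is a unique solution modulo M = 5 · 4 · 7 = 140.
Solve pairwise, accumulating the modulus:
  Start with x ≡ 3 (mod 5).
  Combine with x ≡ 2 (mod 4): since gcd(5, 4) = 1, we get a unique residue mod 20.
    Write x = 3 + 5·t and substitute into x ≡ 2 (mod 4): 5·t ≡ 2 − 3 = -1 (mod 4).
    Reduce coefficients mod 4: 1·t ≡ 3 (mod 4).
    So t ≡ 3 (mod 4).
    Then x = 3 + 5·3 = 18, valid modulo lcm(5, 4) = 20: x ≡ 18 (mod 20).
  Combine with x ≡ 5 (mod 7): since gcd(20, 7) = 1, we get a unique residue mod 140.
    Write x = 18 + 20·t and substitute into x ≡ 5 (mod 7): 20·t ≡ 5 − 18 = -13 (mod 7).
    Reduce coefficients mod 7: 6·t ≡ 1 (mod 7).
    The inverse of 6 mod 7 is 6 (since 6·6 = 36 = 5·7 + 1), so t ≡ 6·1 = 6 ≡ 6 (mod 7).
    Then x = 18 + 20·6 = 138, valid modulo lcm(20, 7) = 140: x ≡ 138 (mod 140).
Verify: 138 mod 5 = 3 ✓, 138 mod 4 = 2 ✓, 138 mod 7 = 5 ✓.

x ≡ 138 (mod 140).


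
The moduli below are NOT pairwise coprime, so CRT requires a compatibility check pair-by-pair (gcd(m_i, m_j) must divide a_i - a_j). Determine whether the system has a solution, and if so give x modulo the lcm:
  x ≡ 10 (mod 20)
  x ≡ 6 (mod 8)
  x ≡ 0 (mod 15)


Moduli 20, 8, 15 are not pairwise coprime, so CRT works modulo lcm(m_i) when all pairwise compatibility conditions hold.
Pairwise compatibility: gcd(m_i, m_j) must divide a_i - a_j for every pair.
Merge one congruence at a time:
  Start: x ≡ 10 (mod 20).
  Combine with x ≡ 6 (mod 8): gcd(20, 8) = 4; 6 - 10 = -4, which IS divisible by 4, so compatible.
    Write x = 10 + 20·t and substitute into x ≡ 6 (mod 8): 20·t ≡ 6 − 10 = -4 (mod 8).
    Divide the congruence (and modulus) by g = 4: 5·t ≡ -1 (mod 2).
    Reduce coefficients mod 2: 1·t ≡ 1 (mod 2).
    So t ≡ 1 (mod 2).
    Then x = 10 + 20·1 = 30, valid modulo lcm(20, 8) = 40: x ≡ 30 (mod 40).
  Combine with x ≡ 0 (mod 15): gcd(40, 15) = 5; 0 - 30 = -30, which IS divisible by 5, so compatible.
    Write x = 30 + 40·t and substitute into x ≡ 0 (mod 15): 40·t ≡ 0 − 30 = -30 (mod 15).
    Divide the congruence (and modulus) by g = 5: 8·t ≡ -6 (mod 3).
    Reduce coefficients mod 3: 2·t ≡ 0 (mod 3).
    The inverse of 2 mod 3 is 2 (since 2·2 = 4 = 1·3 + 1), so t ≡ 2·0 = 0 ≡ 0 (mod 3).
    Then x = 30 + 40·0 = 30, valid modulo lcm(40, 15) = 120: x ≡ 30 (mod 120).
Verify: 30 mod 20 = 10, 30 mod 8 = 6, 30 mod 15 = 0.

x ≡ 30 (mod 120).


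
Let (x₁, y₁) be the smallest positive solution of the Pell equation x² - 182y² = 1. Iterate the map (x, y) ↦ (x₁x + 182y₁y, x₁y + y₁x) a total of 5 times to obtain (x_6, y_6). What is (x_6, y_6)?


Step 1: Find the fundamental solution (x₁, y₁) of x² - 182y² = 1.
  Expand √182 as a continued fraction. a₀ = ⌊√182⌋ = 13; iterate m_{k+1} = d_k·a_k − m_k, d_{k+1} = (182 − m_{k+1}²)/d_k, a_{k+1} = ⌊(a₀ + m_{k+1})/d_{k+1}⌋ (starting m₀ = 0, d₀ = 1), with convergents p_k = a_k·p_{k-1} + p_{k-2}, q_k = a_k·q_{k-1} + q_{k-2} (p₋₁ = 1, q₋₁ = 0):
  k = 0: a₀ = 13; p₀/q₀ = 13/1; p₀² − 182·q₀² = 169 − 182 = -13.
  k = 1: m = 13, d = 13, a = ⌊(13 + 13)/13⌋ = 2; p/q = (2·13 + 1)/(2·1 + 0) = 27/2; p² − 182·q² = 729 − 728 = 1.
  The first convergent with p² − 182·q² = 1 gives the fundamental solution (x₁, y₁) = (27, 2).
Step 2: Apply the recurrence (x_{n+1}, y_{n+1}) = (x₁x_n + 182y₁y_n, x₁y_n + y₁x_n) repeatedly.
  From (x_1, y_1) = (27, 2): x_2 = 27·27 + 182·2·2 = 1457; y_2 = 27·2 + 2·27 = 108.
  From (x_2, y_2) = (1457, 108): x_3 = 27·1457 + 182·2·108 = 78651; y_3 = 27·108 + 2·1457 = 5830.
  From (x_3, y_3) = (78651, 5830): x_4 = 27·78651 + 182·2·5830 = 4245697; y_4 = 27·5830 + 2·78651 = 314712.
  From (x_4, y_4) = (4245697, 314712): x_5 = 27·4245697 + 182·2·314712 = 229188987; y_5 = 27·314712 + 2·4245697 = 16988618.
  From (x_5, y_5) = (229188987, 16988618): x_6 = 27·229188987 + 182·2·16988618 = 12371959601; y_6 = 27·16988618 + 2·229188987 = 917070660.
Step 3: Verify x_6² - 182·y_6² = 153065384368776079201 - 153065384368776079200 = 1 (should be 1). ✓

(x_1, y_1) = (27, 2); (x_6, y_6) = (12371959601, 917070660).


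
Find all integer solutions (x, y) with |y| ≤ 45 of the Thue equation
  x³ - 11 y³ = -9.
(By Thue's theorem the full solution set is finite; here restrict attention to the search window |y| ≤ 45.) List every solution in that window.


The equation is x³ - 11y³ = -9. For fixed y, x³ = 11·y³ − 9, so a solution requires the RHS to be a perfect cube.
Strategy: iterate y from -45 to 45, compute RHS = 11·y³ − 9, and check whether it is a (positive or negative) perfect cube.
Check small values of y:
  y = 0: RHS = -9 is not a perfect cube.
  y = 1: RHS = 2 is not a perfect cube.
  y = -1: RHS = -20 is not a perfect cube.
  y = 2: RHS = 79 is not a perfect cube.
  y = -2: RHS = -97 is not a perfect cube.
  y = 3: RHS = 288 is not a perfect cube.
  y = -3: RHS = -306 is not a perfect cube.
Continuing the search up to |y| = 45 finds no solutions either.
No (x, y) in the scanned range satisfies the equation.

No integer solutions with |y| ≤ 45.


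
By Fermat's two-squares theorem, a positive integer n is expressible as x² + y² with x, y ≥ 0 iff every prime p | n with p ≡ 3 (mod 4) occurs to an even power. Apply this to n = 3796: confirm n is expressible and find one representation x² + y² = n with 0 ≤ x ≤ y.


Step 1: Factor n = 3796 = 2^2 · 13 · 73.
Step 2: Check the mod-4 condition on each prime factor: 2 = 2 (special); 13 ≡ 1 (mod 4), exponent 1; 73 ≡ 1 (mod 4), exponent 1.
All primes ≡ 3 (mod 4) appear to even exponent (or don't appear), so by the two-squares theorem n IS expressible as a sum of two squares.
Step 3: Build a representation. Group n = k² · m with k = 2 and m = 13 · 73 = 949 (a product of primes ≡ 1 (mod 4)); a representation of m scales to one of n via (k·x)² + (k·y)² = k²(x² + y²). Each prime p ≡ 1 (mod 4) is itself a sum of two squares; find a² by testing p − a² for a perfect square:
  13: 13 − 1² = 12, 13 − 2² = 9 = 3² ⇒ 13 = 2² + 3².
  73: 73 − 1² = 72, 73 − 2² = 69, 73 − 3² = 64 = 8² ⇒ 73 = 3² + 8².
  Combine using the Brahmagupta–Fibonacci identity (a² + b²)(c² + d²) = (ac − bd)² + (ad + bc)² = (ac + bd)² + (ad − bc)²:
  13 · 73 = 949: from (2² + 3²)(3² + 8²), take (2·3 − 3·8, 2·8 + 3·3) = (6 − 24, 16 + 9) = (-18, 25); dropping signs (only squares matter) gives (18, 25); check 18² + 25² = 324 + 625 = 949 ✓.
  Scale by k = 2: (2·18, 2·25) = (36, 50).
Step 4: Order so x ≤ y and verify: 36² + 50² = 1296 + 2500 = 3796 = n. ✓

n = 3796 = 36² + 50² (one valid representation with x ≤ y).


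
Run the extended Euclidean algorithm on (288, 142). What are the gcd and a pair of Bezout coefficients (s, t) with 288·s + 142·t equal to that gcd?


Euclidean algorithm on (288, 142) — divide until remainder is 0:
  288 = 2 · 142 + 4
  142 = 35 · 4 + 2
  4 = 2 · 2 + 0
gcd(288, 142) = 2.
Track Bezout coefficients alongside the remainders: start with r₀ = 288 = a·1 + b·0 (s = 1, t = 0) and r₁ = 142 = a·0 + b·1 (s = 0, t = 1); each new remainder r_{k+1} = r_{k-1} − q_k·r_k inherits s_{k+1} = s_{k-1} − q_k·s_k, t_{k+1} = t_{k-1} − q_k·t_k, so r_k = a·s_k + b·t_k at every step:
  q = 2: r = 4, s = 1 − 2·0 = 1, t = 0 − 2·1 = -2  (check: 288·1 + 142·(-2) = 4)
  q = 35: r = 2, s = 0 − 35·1 = -35, t = 1 − 35·(-2) = 71  (check: 288·(-35) + 142·71 = 2)
The row with r = 2 (the gcd) gives the Bezout coefficients s = -35, t = 71.
Result: 288 · (-35) + 142 · (71) = 2.

gcd(288, 142) = 2; s = -35, t = 71 (check: 288·(-35) + 142·71 = 2).
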